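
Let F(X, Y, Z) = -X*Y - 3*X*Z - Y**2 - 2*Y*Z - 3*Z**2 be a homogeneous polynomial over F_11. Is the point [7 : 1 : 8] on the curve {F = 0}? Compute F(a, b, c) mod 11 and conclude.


F(7,1,8) ≡ 1 (mod 11); P is NOT on the curve.

Evaluate F(7, 1, 8) term-by-term (mod 11).
  -X*Y ↦ -1·7·1·1 = -7
  -3*X*Z ↦ -3·7·1·8 = -168
  -Y**2 ↦ -1·1·1·1 = -1
  -2*Y*Z ↦ -2·1·1·8 = -16
  -3*Z**2 ↦ -3·1·1·64 = -192
Sum: F(7, 1, 8) = (-7) + (-168) + (-1) + (-16) + (-192) = -384.
Reducing mod 11: -384 ≡ 1 (mod 11).
Since F(a, b, c) ≡ 1 ≠ 0 (mod 11), P does NOT lie on the curve.


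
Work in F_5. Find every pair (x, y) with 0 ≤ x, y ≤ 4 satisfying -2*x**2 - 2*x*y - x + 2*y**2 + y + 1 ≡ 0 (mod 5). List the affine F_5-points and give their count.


Affine F_5-points: {(2, 1), (2, 3), (3, 0), (4, 0), (4, 1)}; count = 5.

For each of the 25 pairs (x, y) ∈ F_5², evaluate f(x, y) mod 5. Record the zeros.
  x = 0: [0↦1, 1↦4, 2↦1, 3↦2, 4↦2]  zeros at y ∈ ∅
  x = 1: [0↦3, 1↦4, 2↦4, 3↦3, 4↦1]  zeros at y ∈ ∅
  x = 2: [0↦1, 1↦0, 2↦3, 3↦0, 4↦1]  zeros at y ∈ {1, 3}
  x = 3: [0↦0, 1↦2, 2↦3, 3↦3, 4↦2]  zeros at y ∈ {0}
  x = 4: [0↦0, 1↦0, 2↦4, 3↦2, 4↦4]  zeros at y ∈ {0, 1}
Collecting zeros: affine points = {(2, 1), (2, 3), (3, 0), (4, 0), (4, 1)}.
Total count |C(F_5)_aff| = 5.


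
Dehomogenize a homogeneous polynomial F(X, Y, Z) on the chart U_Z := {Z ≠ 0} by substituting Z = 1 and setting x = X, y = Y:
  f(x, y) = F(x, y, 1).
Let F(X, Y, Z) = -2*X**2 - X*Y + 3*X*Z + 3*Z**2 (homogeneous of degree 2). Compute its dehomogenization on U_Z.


f(x, y) = -2*x**2 - x*y + 3*x + 3

On U_Z we set Z = 1. Each monomial c·X^i·Y^j·Z^k in F becomes c·x^i·y^j·1^k = c·x^i·y^j.
Substituting Z = 1: F(X, Y, 1) = -2*x**2 - x*y + 3*x + 3.
Note: deg(f) ≤ deg(F) = 2; strict inequality happens when F is divisible by Z (lost terms).


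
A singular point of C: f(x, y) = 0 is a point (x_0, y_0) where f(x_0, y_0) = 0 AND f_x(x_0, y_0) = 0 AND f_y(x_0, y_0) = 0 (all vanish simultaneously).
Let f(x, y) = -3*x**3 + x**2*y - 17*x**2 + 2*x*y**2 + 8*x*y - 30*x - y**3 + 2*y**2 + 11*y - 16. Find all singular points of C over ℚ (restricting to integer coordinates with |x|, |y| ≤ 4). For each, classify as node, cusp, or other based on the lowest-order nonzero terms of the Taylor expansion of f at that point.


Singular points: {(-2, -1)}; classification: cusp.

Compute partial derivatives:
  f_x = -9*x**2 + 2*x*y - 34*x + 2*y**2 + 8*y - 30.
  f_y = x**2 + 4*x*y + 8*x - 3*y**2 + 4*y + 11.
Scan x_0 ∈ {−4, ..., 4}. For each x_0, f_y(x_0, y) is a polynomial in y; find its integer roots y ∈ {−4, ..., 4}, then test f_x and f at those candidates.
  x = -4: f_y(-4, y) = -3*y**2 - 12*y - 5; no integer root y with |y| ≤ 4.
  x = -3: f_y(-3, y) = -3*y**2 - 8*y - 4; vanishes at y ∈ {-2}. (-3, -2): f_x = -5 ≠ 0.
  x = -2: f_y(-2, y) = -3*y**2 - 4*y - 1; vanishes at y ∈ {-1}. (-2, -1): f_x = 0, f = 0 — SINGULAR.
  x = -1: f_y(-1, y) = 4 - 3*y**2; no integer root y with |y| ≤ 4.
  x = 0: f_y(0, y) = -3*y**2 + 4*y + 11; no integer root y with |y| ≤ 4.
  x = 1: f_y(1, y) = -3*y**2 + 8*y + 20; no integer root y with |y| ≤ 4.
  x = 2: f_y(2, y) = -3*y**2 + 12*y + 31; no integer root y with |y| ≤ 4.
  x = 3: f_y(3, y) = -3*y**2 + 16*y + 44; vanishes at y ∈ {-2}. (3, -2): f_x = -233 ≠ 0.
  x = 4: f_y(4, y) = -3*y**2 + 20*y + 59; no integer root y with |y| ≤ 4.
Only singular point on the grid: (-2, -1).
Classify: substitute x = -2 + u, y = -1 + v and expand: f = -3*u**3 + u**2*v + 2*u*v**2 - v**3 + v**2.
No constant or linear terms (consistent with a singular point). Quadratic part: v**2. Cubic part: -3*u**3 + u**2*v + 2*u*v**2 - v**3.
The quadratic part v**2 is a perfect square, so there is a single (double) tangent line v = 0, i.e. y = -1. Restricting the cubic part to that line (v = 0) leaves -3*u**3 ≠ 0, so f is not divisible by v and the branch is v² ≈ 3*u**3 to lowest order — this is a cusp.
Classification: cusp.


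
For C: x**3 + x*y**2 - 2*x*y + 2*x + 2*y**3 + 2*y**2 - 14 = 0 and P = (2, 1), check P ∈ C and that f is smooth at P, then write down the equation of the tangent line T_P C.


Tangent line at P: 13*x + 10*y - 36 = 0.

Step 1: f(2, 1) = 0, so P lies on C.
Step 2: partial derivatives
  f_x(x, y) = 3*x**2 + y**2 - 2*y + 2, f_y(x, y) = 2*x*y - 2*x + 6*y**2 + 4*y.
  f_x(P) = 13, f_y(P) = 10 (gradient nonzero, so P is smooth).
Step 3: tangent line at P: 13·(x − 2) + 10·(y − 1) = 0.
Expanding: 13*x + 10*y - 36 = 0.


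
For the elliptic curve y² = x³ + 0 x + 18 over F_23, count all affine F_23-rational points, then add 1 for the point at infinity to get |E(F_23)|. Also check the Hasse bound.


Affine points = {(0, 8), (0, 15), (2, 7), (2, 16), (4, 6), (4, 17), (6, 2), (6, 21), (7, 4), (7, 19), (8, 1), (8, 22), (10, 11), (10, 12), (14, 5), (14, 18), (15, 9), (15, 14), (17, 3), (17, 20), (18, 10), (18, 13), (19, 0)}; affine count = 23; |E(F_23)| = 24.

Discriminant check: Δ ∝ 4a³ + 27b² = 4·0³ + 27·18² = 4·0 + 27·324 ≡ 8 (mod 23). Nonzero ⇒ E is nonsingular.
For each x ∈ F_23, compute rhs = x³ + 0·x + 18 mod 23, then count y ∈ F_23 with y² ≡ rhs.
  x = 0: rhs = 18, matching y values: 8, 15 (2 points).
  x = 1: rhs = 19, matching y values: none (0 points).
  x = 2: rhs = 3, matching y values: 7, 16 (2 points).
  x = 3: rhs = 22, matching y values: none (0 points).
  x = 4: rhs = 13, matching y values: 6, 17 (2 points).
  x = 5: rhs = 5, matching y values: none (0 points).
  x = 6: rhs = 4, matching y values: 2, 21 (2 points).
  x = 7: rhs = 16, matching y values: 4, 19 (2 points).
  x = 8: rhs = 1, matching y values: 1, 22 (2 points).
  x = 9: rhs = 11, matching y values: none (0 points).
  x = 10: rhs = 6, matching y values: 11, 12 (2 points).
  x = 11: rhs = 15, matching y values: none (0 points).
  x = 12: rhs = 21, matching y values: none (0 points).
  x = 13: rhs = 7, matching y values: none (0 points).
  x = 14: rhs = 2, matching y values: 5, 18 (2 points).
  x = 15: rhs = 12, matching y values: 9, 14 (2 points).
  x = 16: rhs = 20, matching y values: none (0 points).
  x = 17: rhs = 9, matching y values: 3, 20 (2 points).
  x = 18: rhs = 8, matching y values: 10, 13 (2 points).
  x = 19: rhs = 0, matching y values: 0 (1 points).
  x = 20: rhs = 14, matching y values: none (0 points).
  x = 21: rhs = 10, matching y values: none (0 points).
  x = 22: rhs = 17, matching y values: none (0 points).
Total affine count: 23.
Full point count |E(F_23)| = 23 + 1 = 24.
Hasse bound: |24 − (23+1)| = |0| = 0 ≤ 2√23 ≈ 9.5917 ✓.


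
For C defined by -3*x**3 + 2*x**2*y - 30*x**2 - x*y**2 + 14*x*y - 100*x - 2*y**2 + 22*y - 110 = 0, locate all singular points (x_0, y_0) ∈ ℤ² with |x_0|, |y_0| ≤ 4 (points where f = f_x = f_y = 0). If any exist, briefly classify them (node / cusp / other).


Singular points: {(-3, 1)}; classification: node.

Compute partial derivatives:
  f_x = -9*x**2 + 4*x*y - 60*x - y**2 + 14*y - 100.
  f_y = 2*x**2 - 2*x*y + 14*x - 4*y + 22.
Scan x_0 ∈ {−4, ..., 4}. For each x_0, f_y(x_0, y) is a polynomial in y; find its integer roots y ∈ {−4, ..., 4}, then test f_x and f at those candidates.
  x = -4: f_y(-4, y) = 4*y - 2; no integer root y with |y| ≤ 4.
  x = -3: f_y(-3, y) = 2*y - 2; vanishes at y ∈ {1}. (-3, 1): f_x = 0, f = 0 — SINGULAR.
  x = -2: f_y(-2, y) = 2; no integer root y with |y| ≤ 4.
  x = -1: f_y(-1, y) = 10 - 2*y; no integer root y with |y| ≤ 4.
  x = 0: f_y(0, y) = 22 - 4*y; no integer root y with |y| ≤ 4.
  x = 1: f_y(1, y) = 38 - 6*y; no integer root y with |y| ≤ 4.
  x = 2: f_y(2, y) = 58 - 8*y; no integer root y with |y| ≤ 4.
  x = 3: f_y(3, y) = 82 - 10*y; no integer root y with |y| ≤ 4.
  x = 4: f_y(4, y) = 110 - 12*y; no integer root y with |y| ≤ 4.
Only singular point on the grid: (-3, 1).
Classify: substitute x = -3 + u, y = 1 + v and expand: f = -3*u**3 + 2*u**2*v - u**2 - u*v**2 + v**2.
No constant or linear terms (consistent with a singular point). Quadratic part: -u**2 + v**2. Cubic part: -3*u**3 + 2*u**2*v - u*v**2.
The quadratic part v**2 - u**2 = (v − u)(v + u) splits into two distinct linear factors, so there are two distinct tangent lines y − 1 = ±(x − -3) — this is a node (ordinary double point).
Classification: node.


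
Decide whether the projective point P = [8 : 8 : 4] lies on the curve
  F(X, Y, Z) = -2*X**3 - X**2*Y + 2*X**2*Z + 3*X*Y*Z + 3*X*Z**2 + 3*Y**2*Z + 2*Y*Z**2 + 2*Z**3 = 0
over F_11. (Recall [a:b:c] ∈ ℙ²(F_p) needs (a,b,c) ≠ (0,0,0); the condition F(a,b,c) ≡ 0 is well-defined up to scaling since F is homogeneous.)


F(8,8,4) ≡ 4 (mod 11); P is NOT on the curve.

Evaluate F(8, 8, 4) term-by-term (mod 11).
  -2*X**3 ↦ -2·512·1·1 = -1024
  -X**2*Y ↦ -1·64·8·1 = -512
  2*X**2*Z ↦ 2·64·1·4 = 512
  3*X*Y*Z ↦ 3·8·8·4 = 768
  3*X*Z**2 ↦ 3·8·1·16 = 384
  3*Y**2*Z ↦ 3·1·64·4 = 768
  2*Y*Z**2 ↦ 2·1·8·16 = 256
  2*Z**3 ↦ 2·1·1·64 = 128
Sum: F(8, 8, 4) = (-1024) + (-512) + (512) + (768) + (384) + (768) + (256) + (128) = 1280.
Reducing mod 11: 1280 ≡ 4 (mod 11).
Since F(a, b, c) ≡ 4 ≠ 0 (mod 11), P does NOT lie on the curve.


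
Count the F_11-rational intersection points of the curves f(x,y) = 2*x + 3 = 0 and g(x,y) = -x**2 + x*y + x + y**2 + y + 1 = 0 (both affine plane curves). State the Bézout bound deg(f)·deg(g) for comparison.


Common zeros: {(4, 0), (4, 6)}; count = 2; Bézout bound = 2.

deg(f) = 1, deg(g) = 2, so Bézout bound = 2.
Scan x ∈ F_11. For each x, list the y ∈ F_11 with f(x, y) ≡ 0 and those with g(x, y) ≡ 0 (mod 11); the common zeros in that column are the intersection.
  x = 0: f ≡ 0 at y ∈ ∅; g ≡ 0 at y ∈ ∅; common: ∅.
  x = 1: f ≡ 0 at y ∈ ∅; g ≡ 0 at y ∈ {10}; common: ∅.
  x = 2: f ≡ 0 at y ∈ ∅; g ≡ 0 at y ∈ ∅; common: ∅.
  x = 3: f ≡ 0 at y ∈ ∅; g ≡ 0 at y ∈ {1, 6}; common: ∅.
  x = 4: f ≡ 0 at y ∈ {0, 1, 2, 3, 4, 5, 6, 7, 8, 9, 10}; g ≡ 0 at y ∈ {0, 6}; common: {0, 6}.
  x = 5: f ≡ 0 at y ∈ ∅; g ≡ 0 at y ∈ ∅; common: ∅.
  x = 6: f ≡ 0 at y ∈ ∅; g ≡ 0 at y ∈ {2}; common: ∅.
  x = 7: f ≡ 0 at y ∈ ∅; g ≡ 0 at y ∈ ∅; common: ∅.
  x = 8: f ≡ 0 at y ∈ ∅; g ≡ 0 at y ∈ {0, 2}; common: ∅.
  x = 9: f ≡ 0 at y ∈ ∅; g ≡ 0 at y ∈ ∅; common: ∅.
  x = 10: f ≡ 0 at y ∈ ∅; g ≡ 0 at y ∈ {1, 10}; common: ∅.
Collecting: common zeros = {(4, 0), (4, 6)}, so the count is 2.
Comparison with the Bézout bound: 2 ≤ 2 = deg(f)·deg(g), as expected for curves with no common component (the bound is attained).


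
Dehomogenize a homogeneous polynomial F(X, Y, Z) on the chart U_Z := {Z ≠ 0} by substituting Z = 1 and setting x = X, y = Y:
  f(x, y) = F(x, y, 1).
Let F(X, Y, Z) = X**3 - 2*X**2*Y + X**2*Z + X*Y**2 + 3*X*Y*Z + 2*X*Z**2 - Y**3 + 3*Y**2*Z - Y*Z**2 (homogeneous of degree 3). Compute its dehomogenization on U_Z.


f(x, y) = x**3 - 2*x**2*y + x**2 + x*y**2 + 3*x*y + 2*x - y**3 + 3*y**2 - y

On U_Z we set Z = 1. Each monomial c·X^i·Y^j·Z^k in F becomes c·x^i·y^j·1^k = c·x^i·y^j.
Substituting Z = 1: F(X, Y, 1) = x**3 - 2*x**2*y + x**2 + x*y**2 + 3*x*y + 2*x - y**3 + 3*y**2 - y.
Note: deg(f) ≤ deg(F) = 3; strict inequality happens when F is divisible by Z (lost terms).


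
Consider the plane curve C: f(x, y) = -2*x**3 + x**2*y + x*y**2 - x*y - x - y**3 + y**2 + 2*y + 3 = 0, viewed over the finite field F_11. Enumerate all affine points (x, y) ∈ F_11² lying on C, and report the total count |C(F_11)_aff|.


Affine F_11-points: {(0, 6), (0, 8), (0, 9), (1, 0), (1, 6), (1, 7), (2, 6), (3, 4), (4, 8), (5, 4), (5, 9), (10, 5)}; count = 12.

For each of the 121 pairs (x, y) ∈ F_11², evaluate f(x, y) mod 11. Record the zeros.
  x = 0: [0↦3, 1↦5, 2↦3, 3↦2, 4↦7, 5↦1, 6↦0, 7↦9, 8↦0, 9↦0, 10↦3]  zeros at y ∈ {6, 8, 9}
  x = 1: [0↦0, 1↦3, 2↦4, 3↦8, 4↦9, 5↦1, 6↦0, 7↦0, 8↦6, 9↦1, 10↦1]  zeros at y ∈ {0, 6, 7}
  x = 2: [0↦7, 1↦2, 2↦8, 3↦8, 4↦7, 5↦10, 6↦0, 7↦4, 8↦5, 9↦8, 10↦7]  zeros at y ∈ {6}
  x = 3: [0↦1, 1↦1, 2↦3, 3↦1, 4↦0, 5↦5, 6↦10, 7↦9, 8↦7, 9↦9, 10↦9]  zeros at y ∈ {4}
  x = 4: [0↦3, 1↦10, 2↦10, 3↦8, 4↦9, 5↦7, 6↦7, 7↦3, 8↦0, 9↦3, 10↦6]  zeros at y ∈ {8}
  x = 5: [0↦1, 1↦6, 2↦6, 3↦6, 4↦0, 5↦4, 6↦1, 7↦7, 8↦5, 9↦0, 10↦8]  zeros at y ∈ {4, 9}
  x = 6: [0↦5, 1↦10, 2↦1, 3↦5, 4↦5, 5↦6, 6↦2, 7↦9, 8↦10, 9↦10, 10↦3]  zeros at y ∈ ∅
  x = 7: [0↦3, 1↦10, 2↦5, 3↦4, 4↦1, 5↦1, 6↦9, 7↦8, 8↦3, 9↦10, 10↦1]  zeros at y ∈ ∅
  x = 8: [0↦5, 1↦5, 2↦6, 3↦2, 4↦9, 5↦10, 6↦10, 7↦3, 8↦5, 9↦10, 10↦1]  zeros at y ∈ ∅
  x = 9: [0↦10, 1↦5, 2↦3, 3↦9, 4↦6, 5↦10, 6↦4, 7↦4, 8↦4, 9↦9, 10↦2]  zeros at y ∈ ∅
  x = 10: [0↦6, 1↦9, 2↦6, 3↦2, 4↦2, 5↦0, 6↦1, 7↦10, 8↦10, 9↦6, 10↦3]  zeros at y ∈ {5}
Collecting zeros: affine points = {(0, 6), (0, 8), (0, 9), (1, 0), (1, 6), (1, 7), (2, 6), (3, 4), (4, 8), (5, 4), (5, 9), (10, 5)}.
Total count |C(F_11)_aff| = 12.


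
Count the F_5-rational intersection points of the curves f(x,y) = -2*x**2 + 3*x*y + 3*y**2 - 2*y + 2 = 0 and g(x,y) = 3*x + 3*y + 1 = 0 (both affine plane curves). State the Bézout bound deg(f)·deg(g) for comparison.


Common zeros: ∅; count = 0; Bézout bound = 2.

deg(f) = 2, deg(g) = 1, so Bézout bound = 2.
Scan x ∈ F_5. For each x, list the y ∈ F_5 with f(x, y) ≡ 0 and those with g(x, y) ≡ 0 (mod 5); the common zeros in that column are the intersection.
  x = 0: f ≡ 0 at y ∈ {2}; g ≡ 0 at y ∈ {3}; common: ∅.
  x = 1: f ≡ 0 at y ∈ {0, 3}; g ≡ 0 at y ∈ {2}; common: ∅.
  x = 2: f ≡ 0 at y ∈ ∅; g ≡ 0 at y ∈ {1}; common: ∅.
  x = 3: f ≡ 0 at y ∈ {2, 4}; g ≡ 0 at y ∈ {0}; common: ∅.
  x = 4: f ≡ 0 at y ∈ {0}; g ≡ 0 at y ∈ {4}; common: ∅.
Collecting: common zeros = ∅, so the count is 0.
Comparison with the Bézout bound: 0 ≤ 2 = deg(f)·deg(g), as expected for curves with no common component (the affine F_5-count falls short of the bound because intersections may lie at infinity, over extension fields, or carry multiplicity).


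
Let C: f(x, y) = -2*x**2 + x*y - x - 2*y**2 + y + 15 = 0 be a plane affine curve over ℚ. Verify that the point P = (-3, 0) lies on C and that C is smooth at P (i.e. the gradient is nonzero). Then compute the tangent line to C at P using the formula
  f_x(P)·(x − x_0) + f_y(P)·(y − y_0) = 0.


Tangent line at P: 11*x - 2*y + 33 = 0.

Step 1: f(-3, 0) = 0, so P lies on C.
Step 2: partial derivatives
  f_x(x, y) = -4*x + y - 1, f_y(x, y) = x - 4*y + 1.
  f_x(P) = 11, f_y(P) = -2 (gradient nonzero, so P is smooth).
Step 3: tangent line at P: 11·(x − -3) + -2·(y − 0) = 0.
Expanding: 11*x - 2*y + 33 = 0.


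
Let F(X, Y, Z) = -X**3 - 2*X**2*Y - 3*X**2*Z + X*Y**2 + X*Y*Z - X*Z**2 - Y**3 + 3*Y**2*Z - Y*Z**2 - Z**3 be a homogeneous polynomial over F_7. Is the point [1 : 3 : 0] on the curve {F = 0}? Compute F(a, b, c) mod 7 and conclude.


F(1,3,0) ≡ 3 (mod 7); P is NOT on the curve.

Evaluate F(1, 3, 0) term-by-term (mod 7).
  -X**3 ↦ -1·1·1·1 = -1
  -2*X**2*Y ↦ -2·1·3·1 = -6
  -3*X**2*Z ↦ -3·1·1·0 = 0
  X*Y**2 ↦ 1·1·9·1 = 9
  X*Y*Z ↦ 1·1·3·0 = 0
  -X*Z**2 ↦ -1·1·1·0 = 0
  -Y**3 ↦ -1·1·27·1 = -27
  3*Y**2*Z ↦ 3·1·9·0 = 0
  -Y*Z**2 ↦ -1·1·3·0 = 0
  -Z**3 ↦ -1·1·1·0 = 0
Sum: F(1, 3, 0) = (-1) + (-6) + (0) + (9) + (0) + (0) + (-27) + (0) + (0) + (0) = -25.
Reducing mod 7: -25 ≡ 3 (mod 7).
Since F(a, b, c) ≡ 3 ≠ 0 (mod 7), P does NOT lie on the curve.


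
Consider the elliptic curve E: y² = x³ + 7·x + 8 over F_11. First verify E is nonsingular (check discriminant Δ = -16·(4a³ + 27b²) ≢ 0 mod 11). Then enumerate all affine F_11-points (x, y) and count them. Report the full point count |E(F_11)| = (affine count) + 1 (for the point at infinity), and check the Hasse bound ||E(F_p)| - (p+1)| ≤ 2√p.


Affine points = {(1, 4), (1, 7), (3, 1), (3, 10), (4, 1), (4, 10), (5, 5), (5, 6), (7, 2), (7, 9), (8, 2), (8, 9), (10, 0)}; affine count = 13; |E(F_11)| = 14.

Discriminant check: Δ ∝ 4a³ + 27b² = 4·7³ + 27·8² = 4·343 + 27·64 ≡ 9 (mod 11). Nonzero ⇒ E is nonsingular.
For each x ∈ F_11, compute rhs = x³ + 7·x + 8 mod 11, then count y ∈ F_11 with y² ≡ rhs.
  x = 0: rhs = 8, matching y values: none (0 points).
  x = 1: rhs = 5, matching y values: 4, 7 (2 points).
  x = 2: rhs = 8, matching y values: none (0 points).
  x = 3: rhs = 1, matching y values: 1, 10 (2 points).
  x = 4: rhs = 1, matching y values: 1, 10 (2 points).
  x = 5: rhs = 3, matching y values: 5, 6 (2 points).
  x = 6: rhs = 2, matching y values: none (0 points).
  x = 7: rhs = 4, matching y values: 2, 9 (2 points).
  x = 8: rhs = 4, matching y values: 2, 9 (2 points).
  x = 9: rhs = 8, matching y values: none (0 points).
  x = 10: rhs = 0, matching y values: 0 (1 points).
Total affine count: 13.
Full point count |E(F_11)| = 13 + 1 = 14.
Hasse bound: |14 − (11+1)| = |2| = 2 ≤ 2√11 ≈ 6.6332 ✓.


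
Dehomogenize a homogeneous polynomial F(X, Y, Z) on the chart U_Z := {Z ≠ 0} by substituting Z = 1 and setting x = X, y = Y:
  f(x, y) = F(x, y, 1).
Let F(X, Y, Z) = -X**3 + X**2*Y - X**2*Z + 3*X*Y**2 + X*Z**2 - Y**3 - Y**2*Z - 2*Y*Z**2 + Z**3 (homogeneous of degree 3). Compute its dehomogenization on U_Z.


f(x, y) = -x**3 + x**2*y - x**2 + 3*x*y**2 + x - y**3 - y**2 - 2*y + 1

On U_Z we set Z = 1. Each monomial c·X^i·Y^j·Z^k in F becomes c·x^i·y^j·1^k = c·x^i·y^j.
Substituting Z = 1: F(X, Y, 1) = -x**3 + x**2*y - x**2 + 3*x*y**2 + x - y**3 - y**2 - 2*y + 1.
Note: deg(f) ≤ deg(F) = 3; strict inequality happens when F is divisible by Z (lost terms).


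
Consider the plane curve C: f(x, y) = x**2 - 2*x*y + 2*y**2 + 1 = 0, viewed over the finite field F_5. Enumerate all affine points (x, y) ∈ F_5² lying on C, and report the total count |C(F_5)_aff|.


Affine F_5-points: {(2, 0), (2, 2), (3, 0), (3, 3)}; count = 4.

For each of the 25 pairs (x, y) ∈ F_5², evaluate f(x, y) mod 5. Record the zeros.
  x = 0: [0↦1, 1↦3, 2↦4, 3↦4, 4↦3]  zeros at y ∈ ∅
  x = 1: [0↦2, 1↦2, 2↦1, 3↦4, 4↦1]  zeros at y ∈ ∅
  x = 2: [0↦0, 1↦3, 2↦0, 3↦1, 4↦1]  zeros at y ∈ {0, 2}
  x = 3: [0↦0, 1↦1, 2↦1, 3↦0, 4↦3]  zeros at y ∈ {0, 3}
  x = 4: [0↦2, 1↦1, 2↦4, 3↦1, 4↦2]  zeros at y ∈ ∅
Collecting zeros: affine points = {(2, 0), (2, 2), (3, 0), (3, 3)}.
Total count |C(F_5)_aff| = 4.


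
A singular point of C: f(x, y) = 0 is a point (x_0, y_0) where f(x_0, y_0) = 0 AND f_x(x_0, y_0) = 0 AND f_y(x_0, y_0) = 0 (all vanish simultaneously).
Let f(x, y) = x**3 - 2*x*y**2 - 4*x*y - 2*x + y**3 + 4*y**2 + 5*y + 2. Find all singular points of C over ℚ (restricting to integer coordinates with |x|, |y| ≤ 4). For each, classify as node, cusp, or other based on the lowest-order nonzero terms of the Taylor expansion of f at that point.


Singular points: {(0, -1)}; classification: cusp.

Compute partial derivatives:
  f_x = 3*x**2 - 2*y**2 - 4*y - 2.
  f_y = -4*x*y - 4*x + 3*y**2 + 8*y + 5.
Scan x_0 ∈ {−4, ..., 4}. For each x_0, f_y(x_0, y) is a polynomial in y; find its integer roots y ∈ {−4, ..., 4}, then test f_x and f at those candidates.
  x = -4: f_y(-4, y) = 3*y**2 + 24*y + 21; vanishes at y ∈ {-1}. (-4, -1): f_x = 48 ≠ 0.
  x = -3: f_y(-3, y) = 3*y**2 + 20*y + 17; vanishes at y ∈ {-1}. (-3, -1): f_x = 27 ≠ 0.
  x = -2: f_y(-2, y) = 3*y**2 + 16*y + 13; vanishes at y ∈ {-1}. (-2, -1): f_x = 12 ≠ 0.
  x = -1: f_y(-1, y) = 3*y**2 + 12*y + 9; vanishes at y ∈ {-3, -1}. (-1, -3): f_x = -5 ≠ 0; (-1, -1): f_x = 3 ≠ 0.
  x = 0: f_y(0, y) = 3*y**2 + 8*y + 5; vanishes at y ∈ {-1}. (0, -1): f_x = 0, f = 0 — SINGULAR.
  x = 1: f_y(1, y) = 3*y**2 + 4*y + 1; vanishes at y ∈ {-1}. (1, -1): f_x = 3 ≠ 0.
  x = 2: f_y(2, y) = 3*y**2 - 3; vanishes at y ∈ {-1, 1}. (2, -1): f_x = 12 ≠ 0; (2, 1): f_x = 4 ≠ 0.
  x = 3: f_y(3, y) = 3*y**2 - 4*y - 7; vanishes at y ∈ {-1}. (3, -1): f_x = 27 ≠ 0.
  x = 4: f_y(4, y) = 3*y**2 - 8*y - 11; vanishes at y ∈ {-1}. (4, -1): f_x = 48 ≠ 0.
Only singular point on the grid: (0, -1).
Classify: substitute x = 0 + u, y = -1 + v and expand: f = u**3 - 2*u*v**2 + v**3 + v**2.
No constant or linear terms (consistent with a singular point). Quadratic part: v**2. Cubic part: u**3 - 2*u*v**2 + v**3.
The quadratic part v**2 is a perfect square, so there is a single (double) tangent line v = 0, i.e. y = -1. Restricting the cubic part to that line (v = 0) leaves u**3 ≠ 0, so f is not divisible by v and the branch is v² ≈ -u**3 to lowest order — this is a cusp.
Classification: cusp.


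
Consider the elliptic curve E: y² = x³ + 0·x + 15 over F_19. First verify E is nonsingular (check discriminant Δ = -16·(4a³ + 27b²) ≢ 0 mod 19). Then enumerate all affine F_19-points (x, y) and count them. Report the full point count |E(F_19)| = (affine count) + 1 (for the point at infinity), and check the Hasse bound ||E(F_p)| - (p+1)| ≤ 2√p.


Affine points = {(1, 4), (1, 15), (2, 2), (2, 17), (3, 2), (3, 17), (5, 8), (5, 11), (7, 4), (7, 15), (11, 4), (11, 15), (14, 2), (14, 17), (16, 8), (16, 11), (17, 8), (17, 11)}; affine count = 18; |E(F_19)| = 19.

Discriminant check: Δ ∝ 4a³ + 27b² = 4·0³ + 27·15² = 4·0 + 27·225 ≡ 14 (mod 19). Nonzero ⇒ E is nonsingular.
For each x ∈ F_19, compute rhs = x³ + 0·x + 15 mod 19, then count y ∈ F_19 with y² ≡ rhs.
  x = 0: rhs = 15, matching y values: none (0 points).
  x = 1: rhs = 16, matching y values: 4, 15 (2 points).
  x = 2: rhs = 4, matching y values: 2, 17 (2 points).
  x = 3: rhs = 4, matching y values: 2, 17 (2 points).
  x = 4: rhs = 3, matching y values: none (0 points).
  x = 5: rhs = 7, matching y values: 8, 11 (2 points).
  x = 6: rhs = 3, matching y values: none (0 points).
  x = 7: rhs = 16, matching y values: 4, 15 (2 points).
  x = 8: rhs = 14, matching y values: none (0 points).
  x = 9: rhs = 3, matching y values: none (0 points).
  x = 10: rhs = 8, matching y values: none (0 points).
  x = 11: rhs = 16, matching y values: 4, 15 (2 points).
  x = 12: rhs = 14, matching y values: none (0 points).
  x = 13: rhs = 8, matching y values: none (0 points).
  x = 14: rhs = 4, matching y values: 2, 17 (2 points).
  x = 15: rhs = 8, matching y values: none (0 points).
  x = 16: rhs = 7, matching y values: 8, 11 (2 points).
  x = 17: rhs = 7, matching y values: 8, 11 (2 points).
  x = 18: rhs = 14, matching y values: none (0 points).
Total affine count: 18.
Full point count |E(F_19)| = 18 + 1 = 19.
Hasse bound: |19 − (19+1)| = |-1| = 1 ≤ 2√19 ≈ 8.7178 ✓.


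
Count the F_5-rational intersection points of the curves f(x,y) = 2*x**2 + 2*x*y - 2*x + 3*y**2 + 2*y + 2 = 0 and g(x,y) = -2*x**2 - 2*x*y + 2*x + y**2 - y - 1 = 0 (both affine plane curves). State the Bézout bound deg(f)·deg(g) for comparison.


Common zeros: {(0, 3), (3, 3)}; count = 2; Bézout bound = 4.

deg(f) = 2, deg(g) = 2, so Bézout bound = 4.
Scan x ∈ F_5. For each x, list the y ∈ F_5 with f(x, y) ≡ 0 and those with g(x, y) ≡ 0 (mod 5); the common zeros in that column are the intersection.
  x = 0: f ≡ 0 at y ∈ {3}; g ≡ 0 at y ∈ {3}; common: {3}.
  x = 1: f ≡ 0 at y ∈ ∅; g ≡ 0 at y ∈ ∅; common: ∅.
  x = 2: f ≡ 0 at y ∈ {1, 2}; g ≡ 0 at y ∈ {0}; common: ∅.
  x = 3: f ≡ 0 at y ∈ {1, 3}; g ≡ 0 at y ∈ {3, 4}; common: {3}.
  x = 4: f ≡ 0 at y ∈ ∅; g ≡ 0 at y ∈ {0, 4}; common: ∅.
Collecting: common zeros = {(0, 3), (3, 3)}, so the count is 2.
Comparison with the Bézout bound: 2 ≤ 4 = deg(f)·deg(g), as expected for curves with no common component (the affine F_5-count falls short of the bound because intersections may lie at infinity, over extension fields, or carry multiplicity).


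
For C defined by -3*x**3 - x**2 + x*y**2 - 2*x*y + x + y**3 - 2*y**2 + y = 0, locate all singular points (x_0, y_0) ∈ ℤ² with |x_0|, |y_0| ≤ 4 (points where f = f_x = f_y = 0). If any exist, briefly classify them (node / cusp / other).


Singular points: {(0, 1)}; classification: node.

Compute partial derivatives:
  f_x = -9*x**2 - 2*x + y**2 - 2*y + 1.
  f_y = 2*x*y - 2*x + 3*y**2 - 4*y + 1.
Scan x_0 ∈ {−4, ..., 4}. For each x_0, f_y(x_0, y) is a polynomial in y; find its integer roots y ∈ {−4, ..., 4}, then test f_x and f at those candidates.
  x = -4: f_y(-4, y) = 3*y**2 - 12*y + 9; vanishes at y ∈ {1, 3}. (-4, 1): f_x = -136 ≠ 0; (-4, 3): f_x = -132 ≠ 0.
  x = -3: f_y(-3, y) = 3*y**2 - 10*y + 7; vanishes at y ∈ {1}. (-3, 1): f_x = -75 ≠ 0.
  x = -2: f_y(-2, y) = 3*y**2 - 8*y + 5; vanishes at y ∈ {1}. (-2, 1): f_x = -32 ≠ 0.
  x = -1: f_y(-1, y) = 3*y**2 - 6*y + 3; vanishes at y ∈ {1}. (-1, 1): f_x = -7 ≠ 0.
  x = 0: f_y(0, y) = 3*y**2 - 4*y + 1; vanishes at y ∈ {1}. (0, 1): f_x = 0, f = 0 — SINGULAR.
  x = 1: f_y(1, y) = 3*y**2 - 2*y - 1; vanishes at y ∈ {1}. (1, 1): f_x = -11 ≠ 0.
  x = 2: f_y(2, y) = 3*y**2 - 3; vanishes at y ∈ {-1, 1}. (2, -1): f_x = -36 ≠ 0; (2, 1): f_x = -40 ≠ 0.
  x = 3: f_y(3, y) = 3*y**2 + 2*y - 5; vanishes at y ∈ {1}. (3, 1): f_x = -87 ≠ 0.
  x = 4: f_y(4, y) = 3*y**2 + 4*y - 7; vanishes at y ∈ {1}. (4, 1): f_x = -152 ≠ 0.
Only singular point on the grid: (0, 1).
Classify: substitute x = 0 + u, y = 1 + v and expand: f = -3*u**3 - u**2 + u*v**2 + v**3 + v**2.
No constant or linear terms (consistent with a singular point). Quadratic part: -u**2 + v**2. Cubic part: -3*u**3 + u*v**2 + v**3.
The quadratic part v**2 - u**2 = (v − u)(v + u) splits into two distinct linear factors, so there are two distinct tangent lines y − 1 = ±(x − 0) — this is a node (ordinary double point).
Classification: node.


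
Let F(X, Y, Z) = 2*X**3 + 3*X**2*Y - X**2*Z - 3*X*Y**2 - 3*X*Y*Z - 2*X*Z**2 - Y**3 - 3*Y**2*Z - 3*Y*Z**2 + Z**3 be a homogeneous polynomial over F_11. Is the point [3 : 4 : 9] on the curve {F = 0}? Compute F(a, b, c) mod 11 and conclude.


F(3,4,9) ≡ 5 (mod 11); P is NOT on the curve.

Evaluate F(3, 4, 9) term-by-term (mod 11).
  2*X**3 ↦ 2·27·1·1 = 54
  3*X**2*Y ↦ 3·9·4·1 = 108
  -X**2*Z ↦ -1·9·1·9 = -81
  -3*X*Y**2 ↦ -3·3·16·1 = -144
  -3*X*Y*Z ↦ -3·3·4·9 = -324
  -2*X*Z**2 ↦ -2·3·1·81 = -486
  -Y**3 ↦ -1·1·64·1 = -64
  -3*Y**2*Z ↦ -3·1·16·9 = -432
  -3*Y*Z**2 ↦ -3·1·4·81 = -972
  Z**3 ↦ 1·1·1·729 = 729
Sum: F(3, 4, 9) = (54) + (108) + (-81) + (-144) + (-324) + (-486) + (-64) + (-432) + (-972) + (729) = -1612.
Reducing mod 11: -1612 ≡ 5 (mod 11).
Since F(a, b, c) ≡ 5 ≠ 0 (mod 11), P does NOT lie on the curve.


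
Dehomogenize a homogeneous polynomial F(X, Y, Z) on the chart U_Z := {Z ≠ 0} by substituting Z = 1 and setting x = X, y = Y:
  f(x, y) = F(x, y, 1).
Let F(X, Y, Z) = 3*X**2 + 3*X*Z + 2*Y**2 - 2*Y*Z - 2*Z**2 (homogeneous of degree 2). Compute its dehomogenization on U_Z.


f(x, y) = 3*x**2 + 3*x + 2*y**2 - 2*y - 2

On U_Z we set Z = 1. Each monomial c·X^i·Y^j·Z^k in F becomes c·x^i·y^j·1^k = c·x^i·y^j.
Substituting Z = 1: F(X, Y, 1) = 3*x**2 + 3*x + 2*y**2 - 2*y - 2.
Note: deg(f) ≤ deg(F) = 2; strict inequality happens when F is divisible by Z (lost terms).


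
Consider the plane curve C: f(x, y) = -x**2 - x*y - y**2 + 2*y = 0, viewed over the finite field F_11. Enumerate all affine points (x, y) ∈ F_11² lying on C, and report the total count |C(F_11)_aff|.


Affine F_11-points: {(0, 0), (0, 2), (3, 1), (3, 9), (6, 8), (6, 10), (7, 1), (7, 5), (8, 8), (9, 2), (10, 5), (10, 9)}; count = 12.

For each of the 121 pairs (x, y) ∈ F_11², evaluate f(x, y) mod 11. Record the zeros.
  x = 0: [0↦0, 1↦1, 2↦0, 3↦8, 4↦3, 5↦7, 6↦9, 7↦9, 8↦7, 9↦3, 10↦8]  zeros at y ∈ {0, 2}
  x = 1: [0↦10, 1↦10, 2↦8, 3↦4, 4↦9, 5↦1, 6↦2, 7↦1, 8↦9, 9↦4, 10↦8]  zeros at y ∈ ∅
  x = 2: [0↦7, 1↦6, 2↦3, 3↦9, 4↦2, 5↦4, 6↦4, 7↦2, 8↦9, 9↦3, 10↦6]  zeros at y ∈ ∅
  x = 3: [0↦2, 1↦0, 2↦7, 3↦1, 4↦4, 5↦5, 6↦4, 7↦1, 8↦7, 9↦0, 10↦2]  zeros at y ∈ {1, 9}
  x = 4: [0↦6, 1↦3, 2↦9, 3↦2, 4↦4, 5↦4, 6↦2, 7↦9, 8↦3, 9↦6, 10↦7]  zeros at y ∈ ∅
  x = 5: [0↦8, 1↦4, 2↦9, 3↦1, 4↦2, 5↦1, 6↦9, 7↦4, 8↦8, 9↦10, 10↦10]  zeros at y ∈ ∅
  x = 6: [0↦8, 1↦3, 2↦7, 3↦9, 4↦9, 5↦7, 6↦3, 7↦8, 8↦0, 9↦1, 10↦0]  zeros at y ∈ {8, 10}
  x = 7: [0↦6, 1↦0, 2↦3, 3↦4, 4↦3, 5↦0, 6↦6, 7↦10, 8↦1, 9↦1, 10↦10]  zeros at y ∈ {1, 5}
  x = 8: [0↦2, 1↦6, 2↦8, 3↦8, 4↦6, 5↦2, 6↦7, 7↦10, 8↦0, 9↦10, 10↦7]  zeros at y ∈ {8}
  x = 9: [0↦7, 1↦10, 2↦0, 3↦10, 4↦7, 5↦2, 6↦6, 7↦8, 8↦8, 9↦6, 10↦2]  zeros at y ∈ {2}
  x = 10: [0↦10, 1↦1, 2↦1, 3↦10, 4↦6, 5↦0, 6↦3, 7↦4, 8↦3, 9↦0, 10↦6]  zeros at y ∈ {5, 9}
Collecting zeros: affine points = {(0, 0), (0, 2), (3, 1), (3, 9), (6, 8), (6, 10), (7, 1), (7, 5), (8, 8), (9, 2), (10, 5), (10, 9)}.
Total count |C(F_11)_aff| = 12.


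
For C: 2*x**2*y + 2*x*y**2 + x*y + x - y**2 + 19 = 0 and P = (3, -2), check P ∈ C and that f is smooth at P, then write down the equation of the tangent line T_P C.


Tangent line at P: -17*x + y + 53 = 0.

Step 1: f(3, -2) = 0, so P lies on C.
Step 2: partial derivatives
  f_x(x, y) = 4*x*y + 2*y**2 + y + 1, f_y(x, y) = 2*x**2 + 4*x*y + x - 2*y.
  f_x(P) = -17, f_y(P) = 1 (gradient nonzero, so P is smooth).
Step 3: tangent line at P: -17·(x − 3) + 1·(y − -2) = 0.
Expanding: -17*x + y + 53 = 0.


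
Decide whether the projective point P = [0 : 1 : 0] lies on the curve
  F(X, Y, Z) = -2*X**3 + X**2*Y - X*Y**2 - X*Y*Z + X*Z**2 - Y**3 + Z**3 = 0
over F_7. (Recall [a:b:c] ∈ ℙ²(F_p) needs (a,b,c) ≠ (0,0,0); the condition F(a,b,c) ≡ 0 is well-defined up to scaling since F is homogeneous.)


F(0,1,0) ≡ 6 (mod 7); P is NOT on the curve.

Evaluate F(0, 1, 0) term-by-term (mod 7).
  -2*X**3 ↦ -2·0·1·1 = 0
  X**2*Y ↦ 1·0·1·1 = 0
  -X*Y**2 ↦ -1·0·1·1 = 0
  -X*Y*Z ↦ -1·0·1·0 = 0
  X*Z**2 ↦ 1·0·1·0 = 0
  -Y**3 ↦ -1·1·1·1 = -1
  Z**3 ↦ 1·1·1·0 = 0
Sum: F(0, 1, 0) = (0) + (0) + (0) + (0) + (0) + (-1) + (0) = -1.
Reducing mod 7: -1 ≡ 6 (mod 7).
Since F(a, b, c) ≡ 6 ≠ 0 (mod 7), P does NOT lie on the curve.


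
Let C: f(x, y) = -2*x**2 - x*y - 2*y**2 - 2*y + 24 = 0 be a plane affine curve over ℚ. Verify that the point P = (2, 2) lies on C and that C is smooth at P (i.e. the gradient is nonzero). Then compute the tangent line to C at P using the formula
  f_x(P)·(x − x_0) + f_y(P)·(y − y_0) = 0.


Tangent line at P: -10*x - 12*y + 44 = 0.

Step 1: f(2, 2) = 0, so P lies on C.
Step 2: partial derivatives
  f_x(x, y) = -4*x - y, f_y(x, y) = -x - 4*y - 2.
  f_x(P) = -10, f_y(P) = -12 (gradient nonzero, so P is smooth).
Step 3: tangent line at P: -10·(x − 2) + -12·(y − 2) = 0.
Expanding: -10*x - 12*y + 44 = 0.


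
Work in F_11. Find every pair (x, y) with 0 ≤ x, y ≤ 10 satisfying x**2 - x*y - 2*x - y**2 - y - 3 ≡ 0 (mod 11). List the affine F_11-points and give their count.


Affine F_11-points: {(0, 5), (3, 0), (3, 7), (4, 8), (4, 9), (6, 7), (6, 8), (7, 5), (7, 9), (10, 0)}; count = 10.

For each of the 121 pairs (x, y) ∈ F_11², evaluate f(x, y) mod 11. Record the zeros.
  x = 0: [0↦8, 1↦6, 2↦2, 3↦7, 4↦10, 5↦0, 6↦10, 7↦7, 8↦2, 9↦6, 10↦8]  zeros at y ∈ {5}
  x = 1: [0↦7, 1↦4, 2↦10, 3↦3, 4↦5, 5↦5, 6↦3, 7↦10, 8↦4, 9↦7, 10↦8]  zeros at y ∈ ∅
  x = 2: [0↦8, 1↦4, 2↦9, 3↦1, 4↦2, 5↦1, 6↦9, 7↦4, 8↦8, 9↦10, 10↦10]  zeros at y ∈ ∅
  x = 3: [0↦0, 1↦6, 2↦10, 3↦1, 4↦1, 5↦10, 6↦6, 7↦0, 8↦3, 9↦4, 10↦3]  zeros at y ∈ {0, 7}
  x = 4: [0↦5, 1↦10, 2↦2, 3↦3, 4↦2, 5↦10, 6↦5, 7↦9, 8↦0, 9↦0, 10↦9]  zeros at y ∈ {8, 9}
  x = 5: [0↦1, 1↦5, 2↦7, 3↦7, 4↦5, 5↦1, 6↦6, 7↦9, 8↦10, 9↦9, 10↦6]  zeros at y ∈ ∅
  x = 6: [0↦10, 1↦2, 2↦3, 3↦2, 4↦10, 5↦5, 6↦9, 7↦0, 8↦0, 9↦9, 10↦5]  zeros at y ∈ {7, 8}
  x = 7: [0↦10, 1↦1, 2↦1, 3↦10, 4↦6, 5↦0, 6↦3, 7↦4, 8↦3, 9↦0, 10↦6]  zeros at y ∈ {5, 9}
  x = 8: [0↦1, 1↦2, 2↦1, 3↦9, 4↦4, 5↦8, 6↦10, 7↦10, 8↦8, 9↦4, 10↦9]  zeros at y ∈ ∅
  x = 9: [0↦5, 1↦5, 2↦3, 3↦10, 4↦4, 5↦7, 6↦8, 7↦7, 8↦4, 9↦10, 10↦3]  zeros at y ∈ ∅
  x = 10: [0↦0, 1↦10, 2↦7, 3↦2, 4↦6, 5↦8, 6↦8, 7↦6, 8↦2, 9↦7, 10↦10]  zeros at y ∈ {0}
Collecting zeros: affine points = {(0, 5), (3, 0), (3, 7), (4, 8), (4, 9), (6, 7), (6, 8), (7, 5), (7, 9), (10, 0)}.
Total count |C(F_11)_aff| = 10.


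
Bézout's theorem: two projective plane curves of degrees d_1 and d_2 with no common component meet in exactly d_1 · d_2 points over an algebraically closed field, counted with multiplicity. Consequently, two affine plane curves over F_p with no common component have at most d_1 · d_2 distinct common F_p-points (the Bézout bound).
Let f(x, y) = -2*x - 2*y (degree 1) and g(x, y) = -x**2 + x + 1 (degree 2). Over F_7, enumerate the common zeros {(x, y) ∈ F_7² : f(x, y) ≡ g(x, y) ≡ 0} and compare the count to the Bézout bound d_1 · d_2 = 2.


Common zeros: ∅; count = 0; Bézout bound = 2.

deg(f) = 1, deg(g) = 2, so Bézout bound = 2.
Scan x ∈ F_7. For each x, list the y ∈ F_7 with f(x, y) ≡ 0 and those with g(x, y) ≡ 0 (mod 7); the common zeros in that column are the intersection.
  x = 0: f ≡ 0 at y ∈ {0}; g ≡ 0 at y ∈ ∅; common: ∅.
  x = 1: f ≡ 0 at y ∈ {6}; g ≡ 0 at y ∈ ∅; common: ∅.
  x = 2: f ≡ 0 at y ∈ {5}; g ≡ 0 at y ∈ ∅; common: ∅.
  x = 3: f ≡ 0 at y ∈ {4}; g ≡ 0 at y ∈ ∅; common: ∅.
  x = 4: f ≡ 0 at y ∈ {3}; g ≡ 0 at y ∈ ∅; common: ∅.
  x = 5: f ≡ 0 at y ∈ {2}; g ≡ 0 at y ∈ ∅; common: ∅.
  x = 6: f ≡ 0 at y ∈ {1}; g ≡ 0 at y ∈ ∅; common: ∅.
Collecting: common zeros = ∅, so the count is 0.
Comparison with the Bézout bound: 0 ≤ 2 = deg(f)·deg(g), as expected for curves with no common component (the affine F_7-count falls short of the bound because intersections may lie at infinity, over extension fields, or carry multiplicity).


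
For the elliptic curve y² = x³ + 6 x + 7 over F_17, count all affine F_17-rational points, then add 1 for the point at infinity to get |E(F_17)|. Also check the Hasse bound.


Affine points = {(3, 1), (3, 16), (5, 3), (5, 14), (6, 2), (6, 15), (7, 1), (7, 16), (9, 5), (9, 12), (10, 8), (10, 9), (13, 2), (13, 15), (14, 8), (14, 9), (15, 2), (15, 15), (16, 0)}; affine count = 19; |E(F_17)| = 20.

Discriminant check: Δ ∝ 4a³ + 27b² = 4·6³ + 27·7² = 4·216 + 27·49 ≡ 11 (mod 17). Nonzero ⇒ E is nonsingular.
For each x ∈ F_17, compute rhs = x³ + 6·x + 7 mod 17, then count y ∈ F_17 with y² ≡ rhs.
  x = 0: rhs = 7, matching y values: none (0 points).
  x = 1: rhs = 14, matching y values: none (0 points).
  x = 2: rhs = 10, matching y values: none (0 points).
  x = 3: rhs = 1, matching y values: 1, 16 (2 points).
  x = 4: rhs = 10, matching y values: none (0 points).
  x = 5: rhs = 9, matching y values: 3, 14 (2 points).
  x = 6: rhs = 4, matching y values: 2, 15 (2 points).
  x = 7: rhs = 1, matching y values: 1, 16 (2 points).
  x = 8: rhs = 6, matching y values: none (0 points).
  x = 9: rhs = 8, matching y values: 5, 12 (2 points).
  x = 10: rhs = 13, matching y values: 8, 9 (2 points).
  x = 11: rhs = 10, matching y values: none (0 points).
  x = 12: rhs = 5, matching y values: none (0 points).
  x = 13: rhs = 4, matching y values: 2, 15 (2 points).
  x = 14: rhs = 13, matching y values: 8, 9 (2 points).
  x = 15: rhs = 4, matching y values: 2, 15 (2 points).
  x = 16: rhs = 0, matching y values: 0 (1 points).
Total affine count: 19.
Full point count |E(F_17)| = 19 + 1 = 20.
Hasse bound: |20 − (17+1)| = |2| = 2 ≤ 2√17 ≈ 8.2462 ✓.


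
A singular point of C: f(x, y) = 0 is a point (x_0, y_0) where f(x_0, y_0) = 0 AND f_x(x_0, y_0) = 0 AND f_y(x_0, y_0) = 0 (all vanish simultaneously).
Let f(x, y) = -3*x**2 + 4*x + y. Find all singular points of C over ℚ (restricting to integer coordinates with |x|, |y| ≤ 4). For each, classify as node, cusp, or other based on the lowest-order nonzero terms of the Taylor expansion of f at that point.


No singular points in the scanned grid; C is smooth there.

Compute partial derivatives:
  f_x = 4 - 6*x.
  f_y = 1.
f_y = 1 is a nonzero constant, so f_y never vanishes: no point (x, y) can satisfy f = f_x = f_y = 0. In particular no (x, y) ∈ {−4, ..., 4}² is singular; the curve is smooth.


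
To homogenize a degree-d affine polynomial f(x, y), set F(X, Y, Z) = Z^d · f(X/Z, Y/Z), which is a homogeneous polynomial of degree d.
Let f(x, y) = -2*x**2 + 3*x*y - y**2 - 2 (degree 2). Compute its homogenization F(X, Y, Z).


F(X, Y, Z) = -2*X**2 + 3*X*Y - Y**2 - 2*Z**2

deg(f) = 2.
Substitute x = X/Z, y = Y/Z into f, then multiply by Z^2.
  monomial -2·x^2·y^0 ↦ -2·X^2·Y^0·Z^0.
  monomial 3·x^1·y^1 ↦ 3·X^1·Y^1·Z^0.
  monomial -1·x^0·y^2 ↦ -1·X^0·Y^2·Z^0.
  monomial -2·x^0·y^0 ↦ -2·X^0·Y^0·Z^2.
Collecting: F(X, Y, Z) = -2*X**2 + 3*X*Y - Y**2 - 2*Z**2.


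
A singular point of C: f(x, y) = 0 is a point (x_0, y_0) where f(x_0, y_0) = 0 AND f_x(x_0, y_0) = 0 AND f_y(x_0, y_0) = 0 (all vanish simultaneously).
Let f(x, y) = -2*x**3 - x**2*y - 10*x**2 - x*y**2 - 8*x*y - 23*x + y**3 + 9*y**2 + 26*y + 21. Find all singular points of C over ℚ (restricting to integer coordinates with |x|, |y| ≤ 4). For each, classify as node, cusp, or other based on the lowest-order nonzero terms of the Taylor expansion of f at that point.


Singular points: {(-1, -3)}; classification: node.

Compute partial derivatives:
  f_x = -6*x**2 - 2*x*y - 20*x - y**2 - 8*y - 23.
  f_y = -x**2 - 2*x*y - 8*x + 3*y**2 + 18*y + 26.
Scan x_0 ∈ {−4, ..., 4}. For each x_0, f_y(x_0, y) is a polynomial in y; find its integer roots y ∈ {−4, ..., 4}, then test f_x and f at those candidates.
  x = -4: f_y(-4, y) = 3*y**2 + 26*y + 42; no integer root y with |y| ≤ 4.
  x = -3: f_y(-3, y) = 3*y**2 + 24*y + 41; no integer root y with |y| ≤ 4.
  x = -2: f_y(-2, y) = 3*y**2 + 22*y + 38; no integer root y with |y| ≤ 4.
  x = -1: f_y(-1, y) = 3*y**2 + 20*y + 33; vanishes at y ∈ {-3}. (-1, -3): f_x = 0, f = 0 — SINGULAR.
  x = 0: f_y(0, y) = 3*y**2 + 18*y + 26; no integer root y with |y| ≤ 4.
  x = 1: f_y(1, y) = 3*y**2 + 16*y + 17; no integer root y with |y| ≤ 4.
  x = 2: f_y(2, y) = 3*y**2 + 14*y + 6; no integer root y with |y| ≤ 4.
  x = 3: f_y(3, y) = 3*y**2 + 12*y - 7; no integer root y with |y| ≤ 4.
  x = 4: f_y(4, y) = 3*y**2 + 10*y - 22; no integer root y with |y| ≤ 4.
Only singular point on the grid: (-1, -3).
Classify: substitute x = -1 + u, y = -3 + v and expand: f = -2*u**3 - u**2*v - u**2 - u*v**2 + v**3 + v**2.
No constant or linear terms (consistent with a singular point). Quadratic part: -u**2 + v**2. Cubic part: -2*u**3 - u**2*v - u*v**2 + v**3.
The quadratic part v**2 - u**2 = (v − u)(v + u) splits into two distinct linear factors, so there are two distinct tangent lines y − -3 = ±(x − -1) — this is a node (ordinary double point).
Classification: node.


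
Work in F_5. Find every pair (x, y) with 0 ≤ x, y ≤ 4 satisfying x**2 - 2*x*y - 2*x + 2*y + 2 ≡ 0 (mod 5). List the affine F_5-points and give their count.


Affine F_5-points: {(0, 4), (2, 1), (3, 0), (4, 0)}; count = 4.

For each of the 25 pairs (x, y) ∈ F_5², evaluate f(x, y) mod 5. Record the zeros.
  x = 0: [0↦2, 1↦4, 2↦1, 3↦3, 4↦0]  zeros at y ∈ {4}
  x = 1: [0↦1, 1↦1, 2↦1, 3↦1, 4↦1]  zeros at y ∈ ∅
  x = 2: [0↦2, 1↦0, 2↦3, 3↦1, 4↦4]  zeros at y ∈ {1}
  x = 3: [0↦0, 1↦1, 2↦2, 3↦3, 4↦4]  zeros at y ∈ {0}
  x = 4: [0↦0, 1↦4, 2↦3, 3↦2, 4↦1]  zeros at y ∈ {0}
Collecting zeros: affine points = {(0, 4), (2, 1), (3, 0), (4, 0)}.
Total count |C(F_5)_aff| = 4.


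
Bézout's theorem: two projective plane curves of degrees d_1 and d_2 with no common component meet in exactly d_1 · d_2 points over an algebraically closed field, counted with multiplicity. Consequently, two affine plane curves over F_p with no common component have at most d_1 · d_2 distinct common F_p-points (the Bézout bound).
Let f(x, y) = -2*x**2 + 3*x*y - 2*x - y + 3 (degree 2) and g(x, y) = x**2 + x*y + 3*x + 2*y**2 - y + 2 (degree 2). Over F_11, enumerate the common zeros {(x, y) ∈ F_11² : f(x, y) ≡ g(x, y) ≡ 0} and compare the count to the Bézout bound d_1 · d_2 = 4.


Common zeros: ∅; count = 0; Bézout bound = 4.

deg(f) = 2, deg(g) = 2, so Bézout bound = 4.
Scan x ∈ F_11. For each x, list the y ∈ F_11 with f(x, y) ≡ 0 and those with g(x, y) ≡ 0 (mod 11); the common zeros in that column are the intersection.
  x = 0: f ≡ 0 at y ∈ {3}; g ≡ 0 at y ∈ ∅; common: ∅.
  x = 1: f ≡ 0 at y ∈ {6}; g ≡ 0 at y ∈ ∅; common: ∅.
  x = 2: f ≡ 0 at y ∈ {4}; g ≡ 0 at y ∈ {2, 3}; common: ∅.
  x = 3: f ≡ 0 at y ∈ {4}; g ≡ 0 at y ∈ {3, 7}; common: ∅.
  x = 4: f ≡ 0 at y ∈ ∅; g ≡ 0 at y ∈ {2}; common: ∅.
  x = 5: f ≡ 0 at y ∈ {8}; g ≡ 0 at y ∈ ∅; common: ∅.
  x = 6: f ≡ 0 at y ∈ {8}; g ≡ 0 at y ∈ ∅; common: ∅.
  x = 7: f ≡ 0 at y ∈ {6}; g ≡ 0 at y ∈ ∅; common: ∅.
  x = 8: f ≡ 0 at y ∈ {9}; g ≡ 0 at y ∈ {1}; common: ∅.
  x = 9: f ≡ 0 at y ∈ {3}; g ≡ 0 at y ∈ {0, 7}; common: ∅.
  x = 10: f ≡ 0 at y ∈ {9}; g ≡ 0 at y ∈ {0, 1}; common: ∅.
Collecting: common zeros = ∅, so the count is 0.
Comparison with the Bézout bound: 0 ≤ 4 = deg(f)·deg(g), as expected for curves with no common component (the affine F_11-count falls short of the bound because intersections may lie at infinity, over extension fields, or carry multiplicity).
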